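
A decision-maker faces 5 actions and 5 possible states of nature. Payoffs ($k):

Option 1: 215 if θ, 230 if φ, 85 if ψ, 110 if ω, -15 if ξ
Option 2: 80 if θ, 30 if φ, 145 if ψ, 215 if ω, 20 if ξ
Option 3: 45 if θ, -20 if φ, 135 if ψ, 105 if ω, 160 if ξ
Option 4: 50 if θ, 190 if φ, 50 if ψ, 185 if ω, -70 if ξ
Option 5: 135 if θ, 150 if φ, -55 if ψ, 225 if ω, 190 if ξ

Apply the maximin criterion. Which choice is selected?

Option 2

Row minima: Option 1=-15, Option 2=20, Option 3=-20, Option 4=-70, Option 5=-55
Best worst-case = 20 → Option 2.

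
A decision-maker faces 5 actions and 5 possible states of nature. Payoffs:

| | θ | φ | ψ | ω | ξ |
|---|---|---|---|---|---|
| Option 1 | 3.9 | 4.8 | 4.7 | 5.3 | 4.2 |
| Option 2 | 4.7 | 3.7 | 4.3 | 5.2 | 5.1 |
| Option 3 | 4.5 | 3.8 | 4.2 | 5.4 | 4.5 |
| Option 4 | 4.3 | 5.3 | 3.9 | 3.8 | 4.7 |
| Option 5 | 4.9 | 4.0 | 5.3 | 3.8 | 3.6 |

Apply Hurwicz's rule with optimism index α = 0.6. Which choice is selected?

Option 3

Option 1: 0.6·5.3 + 0.4·3.9 = 4.74
Option 2: 0.6·5.2 + 0.4·3.7 = 4.6
Option 3: 0.6·5.4 + 0.4·3.8 = 4.76
Option 4: 0.6·5.3 + 0.4·3.8 = 4.7
Option 5: 0.6·5.3 + 0.4·3.6 = 4.62
Highest Hurwicz score = 4.76 → Option 3.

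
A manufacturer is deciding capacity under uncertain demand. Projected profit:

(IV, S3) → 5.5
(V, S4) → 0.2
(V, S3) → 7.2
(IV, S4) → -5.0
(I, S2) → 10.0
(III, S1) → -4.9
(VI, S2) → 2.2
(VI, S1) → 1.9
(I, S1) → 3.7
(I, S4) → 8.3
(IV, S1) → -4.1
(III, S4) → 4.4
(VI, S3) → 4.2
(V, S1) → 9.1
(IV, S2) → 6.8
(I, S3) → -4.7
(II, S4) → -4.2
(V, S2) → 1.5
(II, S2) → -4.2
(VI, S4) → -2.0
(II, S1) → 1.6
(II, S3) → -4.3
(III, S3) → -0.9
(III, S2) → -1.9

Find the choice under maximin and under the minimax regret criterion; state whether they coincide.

maximin → V; minimax regret → V (agree)

Row minima: I=-4.7, II=-4.3, III=-4.9, IV=-5.0, V=0.2, VI=-2.0
Best worst-case = 0.2 → V.
Column bests: S1=9.1, S2=10.0, S3=7.2, S4=8.3.
I regrets: 5.4, 0.0, 11.9, 0.0 → max 11.9
II regrets: 7.5, 14.2, 11.5, 12.5 → max 14.2
III regrets: 14.0, 11.9, 8.1, 3.9 → max 14.0
IV regrets: 13.2, 3.2, 1.7, 13.3 → max 13.3
V regrets: 0.0, 8.5, 0.0, 8.1 → max 8.5
VI regrets: 7.2, 7.8, 3.0, 10.3 → max 10.3
Smallest max regret = 8.5 → V.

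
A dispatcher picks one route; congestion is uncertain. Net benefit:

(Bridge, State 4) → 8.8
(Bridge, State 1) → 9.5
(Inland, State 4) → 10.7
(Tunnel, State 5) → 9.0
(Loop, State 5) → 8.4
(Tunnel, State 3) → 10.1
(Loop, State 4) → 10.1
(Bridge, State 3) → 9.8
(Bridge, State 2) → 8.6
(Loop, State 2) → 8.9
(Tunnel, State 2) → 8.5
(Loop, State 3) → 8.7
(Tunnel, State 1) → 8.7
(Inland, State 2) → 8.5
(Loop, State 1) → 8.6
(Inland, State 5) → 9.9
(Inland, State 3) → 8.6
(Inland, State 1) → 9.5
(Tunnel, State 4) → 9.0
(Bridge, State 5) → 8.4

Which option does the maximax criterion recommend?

Row maxima: Inland=10.7, Bridge=9.8, Tunnel=10.1, Loop=10.1
Best best-case = 10.7 → Inland.

Inland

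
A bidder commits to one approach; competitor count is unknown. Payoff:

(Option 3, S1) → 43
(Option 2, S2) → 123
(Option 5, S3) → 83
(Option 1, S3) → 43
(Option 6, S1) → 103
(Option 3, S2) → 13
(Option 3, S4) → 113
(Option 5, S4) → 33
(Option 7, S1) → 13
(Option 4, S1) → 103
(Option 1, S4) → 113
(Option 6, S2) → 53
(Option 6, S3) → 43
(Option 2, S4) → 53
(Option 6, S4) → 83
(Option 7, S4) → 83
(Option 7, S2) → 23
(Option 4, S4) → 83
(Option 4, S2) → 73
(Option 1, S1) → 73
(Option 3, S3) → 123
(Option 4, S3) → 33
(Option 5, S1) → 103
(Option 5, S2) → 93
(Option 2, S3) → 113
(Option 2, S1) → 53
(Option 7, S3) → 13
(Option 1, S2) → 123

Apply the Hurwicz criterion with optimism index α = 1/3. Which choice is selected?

Option 2

Option 1: 1/3·123 + 2/3·43 = 209/3
Option 2: 1/3·123 + 2/3·53 = 229/3
Option 3: 1/3·123 + 2/3·13 = 149/3
Option 4: 1/3·103 + 2/3·33 = 169/3
Option 5: 1/3·103 + 2/3·33 = 169/3
Option 6: 1/3·103 + 2/3·43 = 63
Option 7: 1/3·83 + 2/3·13 = 109/3
Highest Hurwicz score = 229/3 → Option 2.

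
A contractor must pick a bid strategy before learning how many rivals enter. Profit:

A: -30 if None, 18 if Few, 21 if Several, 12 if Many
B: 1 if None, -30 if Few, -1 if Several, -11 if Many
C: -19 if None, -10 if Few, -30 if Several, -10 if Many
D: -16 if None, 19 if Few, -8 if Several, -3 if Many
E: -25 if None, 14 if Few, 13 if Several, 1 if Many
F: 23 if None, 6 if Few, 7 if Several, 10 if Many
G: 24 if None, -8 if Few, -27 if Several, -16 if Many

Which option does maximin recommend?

Row minima: A=-30, B=-30, C=-30, D=-16, E=-25, F=6, G=-27
Best worst-case = 6 → F.

F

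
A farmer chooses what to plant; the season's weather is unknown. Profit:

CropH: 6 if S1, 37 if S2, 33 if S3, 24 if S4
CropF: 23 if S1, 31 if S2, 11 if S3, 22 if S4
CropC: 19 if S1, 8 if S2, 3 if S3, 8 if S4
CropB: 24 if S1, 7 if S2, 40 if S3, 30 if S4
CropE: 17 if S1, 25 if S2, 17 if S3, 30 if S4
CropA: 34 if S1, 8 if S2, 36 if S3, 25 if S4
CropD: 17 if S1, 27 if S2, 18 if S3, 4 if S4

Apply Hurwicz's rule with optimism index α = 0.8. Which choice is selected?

CropH: 0.8·37 + 0.2·6 = 30.8
CropF: 0.8·31 + 0.2·11 = 27
CropC: 0.8·19 + 0.2·3 = 15.8
CropB: 0.8·40 + 0.2·7 = 33.4
CropE: 0.8·30 + 0.2·17 = 27.4
CropA: 0.8·36 + 0.2·8 = 30.4
CropD: 0.8·27 + 0.2·4 = 22.4
Highest Hurwicz score = 33.4 → CropB.

CropB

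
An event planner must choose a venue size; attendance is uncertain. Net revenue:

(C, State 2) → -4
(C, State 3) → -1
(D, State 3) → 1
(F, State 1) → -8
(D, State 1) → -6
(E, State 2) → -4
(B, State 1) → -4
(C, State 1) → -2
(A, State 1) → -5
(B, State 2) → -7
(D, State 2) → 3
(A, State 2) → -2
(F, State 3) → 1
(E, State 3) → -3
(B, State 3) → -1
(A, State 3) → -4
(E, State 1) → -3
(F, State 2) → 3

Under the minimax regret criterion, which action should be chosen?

D

Column bests: State 1=-2, State 2=3, State 3=1.
A regrets: 3, 5, 5 → max 5
B regrets: 2, 10, 2 → max 10
C regrets: 0, 7, 2 → max 7
D regrets: 4, 0, 0 → max 4
E regrets: 1, 7, 4 → max 7
F regrets: 6, 0, 0 → max 6
Smallest max regret = 4 → D.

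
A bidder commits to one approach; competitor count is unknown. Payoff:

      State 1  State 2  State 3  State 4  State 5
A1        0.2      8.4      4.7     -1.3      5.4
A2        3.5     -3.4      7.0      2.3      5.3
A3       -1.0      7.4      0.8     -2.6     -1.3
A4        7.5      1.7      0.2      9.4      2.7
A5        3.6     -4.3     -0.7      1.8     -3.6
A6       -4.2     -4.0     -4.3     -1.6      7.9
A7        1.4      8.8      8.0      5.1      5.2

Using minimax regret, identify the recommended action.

A7

Column bests: State 1=7.5, State 2=8.8, State 3=8.0, State 4=9.4, State 5=7.9.
A1 regrets: 7.3, 0.4, 3.3, 10.7, 2.5 → max 10.7
A2 regrets: 4.0, 12.2, 1.0, 7.1, 2.6 → max 12.2
A3 regrets: 8.5, 1.4, 7.2, 12.0, 9.2 → max 12.0
A4 regrets: 0.0, 7.1, 7.8, 0.0, 5.2 → max 7.8
A5 regrets: 3.9, 13.1, 8.7, 7.6, 11.5 → max 13.1
A6 regrets: 11.7, 12.8, 12.3, 11.0, 0.0 → max 12.8
A7 regrets: 6.1, 0.0, 0.0, 4.3, 2.7 → max 6.1
Smallest max regret = 6.1 → A7.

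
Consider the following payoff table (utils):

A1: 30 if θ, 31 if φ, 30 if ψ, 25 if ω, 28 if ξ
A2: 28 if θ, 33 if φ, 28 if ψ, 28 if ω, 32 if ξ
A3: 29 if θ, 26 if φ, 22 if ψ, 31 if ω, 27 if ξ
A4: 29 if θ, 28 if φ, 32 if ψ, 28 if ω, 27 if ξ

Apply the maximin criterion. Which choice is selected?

Row minima: A1=25, A2=28, A3=22, A4=27
Best worst-case = 28 → A2.

A2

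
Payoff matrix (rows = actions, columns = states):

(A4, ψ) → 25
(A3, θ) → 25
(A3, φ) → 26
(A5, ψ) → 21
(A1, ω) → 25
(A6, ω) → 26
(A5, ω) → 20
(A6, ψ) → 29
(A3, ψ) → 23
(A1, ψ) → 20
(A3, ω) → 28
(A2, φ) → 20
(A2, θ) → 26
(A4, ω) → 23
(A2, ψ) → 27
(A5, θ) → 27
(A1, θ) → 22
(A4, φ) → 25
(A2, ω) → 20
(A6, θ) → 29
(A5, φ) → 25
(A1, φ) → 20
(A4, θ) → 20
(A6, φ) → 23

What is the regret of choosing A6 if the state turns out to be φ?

3

Best payoff under φ is 26.
Regret = 26 − 23 = 3.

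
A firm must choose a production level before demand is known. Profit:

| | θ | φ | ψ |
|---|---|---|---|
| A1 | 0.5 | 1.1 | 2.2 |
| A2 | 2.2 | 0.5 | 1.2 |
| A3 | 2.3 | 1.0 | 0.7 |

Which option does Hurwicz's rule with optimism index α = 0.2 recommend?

A1: 0.2·2.2 + 0.8·0.5 = 0.84
A2: 0.2·2.2 + 0.8·0.5 = 0.84
A3: 0.2·2.3 + 0.8·0.7 = 1.02
Highest Hurwicz score = 1.02 → A3.

A3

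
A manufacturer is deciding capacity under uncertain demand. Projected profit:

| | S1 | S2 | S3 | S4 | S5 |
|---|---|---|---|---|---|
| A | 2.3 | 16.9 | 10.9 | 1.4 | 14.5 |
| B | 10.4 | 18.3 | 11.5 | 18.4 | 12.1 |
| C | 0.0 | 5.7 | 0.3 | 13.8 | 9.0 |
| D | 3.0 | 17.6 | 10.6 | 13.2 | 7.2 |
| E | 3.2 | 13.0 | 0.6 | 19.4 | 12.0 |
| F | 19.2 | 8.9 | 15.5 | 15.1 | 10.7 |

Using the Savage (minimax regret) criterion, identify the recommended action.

B

Column bests: S1=19.2, S2=18.3, S3=15.5, S4=19.4, S5=14.5.
A regrets: 16.9, 1.4, 4.6, 18.0, 0.0 → max 18.0
B regrets: 8.8, 0.0, 4.0, 1.0, 2.4 → max 8.8
C regrets: 19.2, 12.6, 15.2, 5.6, 5.5 → max 19.2
D regrets: 16.2, 0.7, 4.9, 6.2, 7.3 → max 16.2
E regrets: 16.0, 5.3, 14.9, 0.0, 2.5 → max 16.0
F regrets: 0.0, 9.4, 0.0, 4.3, 3.8 → max 9.4
Smallest max regret = 8.8 → B.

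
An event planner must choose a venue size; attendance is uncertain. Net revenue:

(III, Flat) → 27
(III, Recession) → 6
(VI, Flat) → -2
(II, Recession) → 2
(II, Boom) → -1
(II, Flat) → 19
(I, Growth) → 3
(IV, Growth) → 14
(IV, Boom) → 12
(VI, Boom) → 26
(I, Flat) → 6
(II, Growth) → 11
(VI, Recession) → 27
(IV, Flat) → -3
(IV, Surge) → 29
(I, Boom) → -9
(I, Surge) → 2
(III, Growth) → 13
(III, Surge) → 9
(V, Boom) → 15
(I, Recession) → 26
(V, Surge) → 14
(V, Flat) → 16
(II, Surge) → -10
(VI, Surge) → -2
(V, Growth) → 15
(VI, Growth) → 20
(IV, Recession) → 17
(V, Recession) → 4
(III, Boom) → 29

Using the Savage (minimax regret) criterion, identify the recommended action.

III

Column bests: Recession=27, Flat=27, Growth=20, Boom=29, Surge=29.
I regrets: 1, 21, 17, 38, 27 → max 38
II regrets: 25, 8, 9, 30, 39 → max 39
III regrets: 21, 0, 7, 0, 20 → max 21
IV regrets: 10, 30, 6, 17, 0 → max 30
V regrets: 23, 11, 5, 14, 15 → max 23
VI regrets: 0, 29, 0, 3, 31 → max 31
Smallest max regret = 21 → III.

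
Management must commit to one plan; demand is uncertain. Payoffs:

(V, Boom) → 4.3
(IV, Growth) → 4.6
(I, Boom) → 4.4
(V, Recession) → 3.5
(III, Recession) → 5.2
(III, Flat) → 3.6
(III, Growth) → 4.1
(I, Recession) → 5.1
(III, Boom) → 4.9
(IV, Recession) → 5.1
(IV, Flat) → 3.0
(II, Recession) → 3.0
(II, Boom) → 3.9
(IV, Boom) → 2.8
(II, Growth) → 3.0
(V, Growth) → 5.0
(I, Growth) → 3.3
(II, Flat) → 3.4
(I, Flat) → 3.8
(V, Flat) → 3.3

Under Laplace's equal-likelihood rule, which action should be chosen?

Row averages: I=4.15, II=3.325, III=4.45, IV=3.875, V=4.025
Highest average = 4.45 → III.

III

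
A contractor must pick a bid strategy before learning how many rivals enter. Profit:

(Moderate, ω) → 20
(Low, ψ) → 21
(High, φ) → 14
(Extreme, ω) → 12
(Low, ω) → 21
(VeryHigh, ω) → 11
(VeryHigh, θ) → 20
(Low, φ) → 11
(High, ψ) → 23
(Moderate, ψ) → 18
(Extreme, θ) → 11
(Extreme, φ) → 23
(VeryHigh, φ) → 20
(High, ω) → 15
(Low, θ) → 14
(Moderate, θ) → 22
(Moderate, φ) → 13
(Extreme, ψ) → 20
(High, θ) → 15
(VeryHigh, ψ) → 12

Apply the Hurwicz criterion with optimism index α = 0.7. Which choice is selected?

Low: 0.7·21 + 0.3·11 = 18
Moderate: 0.7·22 + 0.3·13 = 19.3
High: 0.7·23 + 0.3·14 = 20.3
VeryHigh: 0.7·20 + 0.3·11 = 17.3
Extreme: 0.7·23 + 0.3·11 = 19.4
Highest Hurwicz score = 20.3 → High.

High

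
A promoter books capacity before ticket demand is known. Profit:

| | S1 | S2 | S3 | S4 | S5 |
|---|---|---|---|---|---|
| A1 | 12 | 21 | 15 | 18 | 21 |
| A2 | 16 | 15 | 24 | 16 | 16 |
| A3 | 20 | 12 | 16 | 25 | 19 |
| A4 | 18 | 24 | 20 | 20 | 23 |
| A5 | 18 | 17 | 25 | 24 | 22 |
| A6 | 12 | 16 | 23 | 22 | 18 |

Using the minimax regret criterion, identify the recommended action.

A4

Column bests: S1=20, S2=24, S3=25, S4=25, S5=23.
A1 regrets: 8, 3, 10, 7, 2 → max 10
A2 regrets: 4, 9, 1, 9, 7 → max 9
A3 regrets: 0, 12, 9, 0, 4 → max 12
A4 regrets: 2, 0, 5, 5, 0 → max 5
A5 regrets: 2, 7, 0, 1, 1 → max 7
A6 regrets: 8, 8, 2, 3, 5 → max 8
Smallest max regret = 5 → A4.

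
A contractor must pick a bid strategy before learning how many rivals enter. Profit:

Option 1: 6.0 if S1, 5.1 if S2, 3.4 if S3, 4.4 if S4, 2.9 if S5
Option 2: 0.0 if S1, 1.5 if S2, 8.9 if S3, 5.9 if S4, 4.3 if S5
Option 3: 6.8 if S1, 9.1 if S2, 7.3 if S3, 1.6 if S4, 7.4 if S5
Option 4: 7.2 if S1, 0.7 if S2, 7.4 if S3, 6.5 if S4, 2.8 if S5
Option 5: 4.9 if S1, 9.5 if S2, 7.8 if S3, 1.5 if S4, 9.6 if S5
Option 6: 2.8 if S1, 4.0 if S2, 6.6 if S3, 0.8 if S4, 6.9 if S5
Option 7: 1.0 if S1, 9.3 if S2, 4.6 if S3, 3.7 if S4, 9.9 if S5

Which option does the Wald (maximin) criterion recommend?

Row minima: Option 1=2.9, Option 2=0.0, Option 3=1.6, Option 4=0.7, Option 5=1.5, Option 6=0.8, Option 7=1.0
Best worst-case = 2.9 → Option 1.

Option 1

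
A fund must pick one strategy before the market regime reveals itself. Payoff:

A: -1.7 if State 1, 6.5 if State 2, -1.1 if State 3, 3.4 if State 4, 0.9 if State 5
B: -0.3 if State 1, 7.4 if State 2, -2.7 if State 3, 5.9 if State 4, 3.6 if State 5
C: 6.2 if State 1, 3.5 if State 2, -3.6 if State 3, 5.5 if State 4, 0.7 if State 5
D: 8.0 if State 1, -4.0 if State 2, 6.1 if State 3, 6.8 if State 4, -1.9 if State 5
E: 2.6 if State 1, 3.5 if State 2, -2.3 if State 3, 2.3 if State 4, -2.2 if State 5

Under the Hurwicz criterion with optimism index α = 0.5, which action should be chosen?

A: 0.5·6.5 + 0.5·(-1.7) = 2.4
B: 0.5·7.4 + 0.5·(-2.7) = 2.35
C: 0.5·6.2 + 0.5·(-3.6) = 1.3
D: 0.5·8.0 + 0.5·(-4.0) = 2
E: 0.5·3.5 + 0.5·(-2.3) = 0.6
Highest Hurwicz score = 2.4 → A.

A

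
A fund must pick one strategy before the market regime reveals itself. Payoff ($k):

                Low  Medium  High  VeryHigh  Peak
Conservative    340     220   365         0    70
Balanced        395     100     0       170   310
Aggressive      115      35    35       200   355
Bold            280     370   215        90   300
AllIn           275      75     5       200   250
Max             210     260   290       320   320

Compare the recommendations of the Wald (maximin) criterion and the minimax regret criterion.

maximin → Max; minimax regret → Max (agree)

Row minima: Conservative=0, Balanced=0, Aggressive=35, Bold=90, AllIn=5, Max=210
Best worst-case = 210 → Max.
Column bests: Low=395, Medium=370, High=365, VeryHigh=320, Peak=355.
Conservative regrets: 55, 150, 0, 320, 285 → max 320
Balanced regrets: 0, 270, 365, 150, 45 → max 365
Aggressive regrets: 280, 335, 330, 120, 0 → max 335
Bold regrets: 115, 0, 150, 230, 55 → max 230
AllIn regrets: 120, 295, 360, 120, 105 → max 360
Max regrets: 185, 110, 75, 0, 35 → max 185
Smallest max regret = 185 → Max.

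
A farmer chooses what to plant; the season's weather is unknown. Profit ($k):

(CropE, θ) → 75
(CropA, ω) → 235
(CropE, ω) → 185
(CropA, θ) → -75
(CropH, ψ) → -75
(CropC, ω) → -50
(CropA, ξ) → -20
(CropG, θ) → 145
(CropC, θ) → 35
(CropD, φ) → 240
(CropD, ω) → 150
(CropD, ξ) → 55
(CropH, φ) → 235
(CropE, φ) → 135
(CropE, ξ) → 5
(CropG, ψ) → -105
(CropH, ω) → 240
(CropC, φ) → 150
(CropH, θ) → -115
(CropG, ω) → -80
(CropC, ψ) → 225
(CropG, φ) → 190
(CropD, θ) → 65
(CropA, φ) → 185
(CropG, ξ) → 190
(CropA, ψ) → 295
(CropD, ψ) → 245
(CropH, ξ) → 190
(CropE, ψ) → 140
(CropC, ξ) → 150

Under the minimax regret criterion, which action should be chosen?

Column bests: θ=145, φ=240, ψ=295, ω=240, ξ=190.
CropA regrets: 220, 55, 0, 5, 210 → max 220
CropG regrets: 0, 50, 400, 320, 0 → max 400
CropC regrets: 110, 90, 70, 290, 40 → max 290
CropH regrets: 260, 5, 370, 0, 0 → max 370
CropD regrets: 80, 0, 50, 90, 135 → max 135
CropE regrets: 70, 105, 155, 55, 185 → max 185
Smallest max regret = 135 → CropD.

CropD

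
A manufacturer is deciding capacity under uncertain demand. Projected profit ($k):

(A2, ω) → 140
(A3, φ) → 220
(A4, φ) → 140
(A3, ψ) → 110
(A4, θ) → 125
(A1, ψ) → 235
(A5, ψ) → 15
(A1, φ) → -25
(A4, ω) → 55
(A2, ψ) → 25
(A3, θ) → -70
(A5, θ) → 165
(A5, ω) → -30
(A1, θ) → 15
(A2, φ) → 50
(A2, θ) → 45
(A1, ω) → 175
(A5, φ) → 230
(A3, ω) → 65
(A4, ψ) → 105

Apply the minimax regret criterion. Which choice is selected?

A4

Column bests: θ=165, φ=230, ψ=235, ω=175.
A1 regrets: 150, 255, 0, 0 → max 255
A2 regrets: 120, 180, 210, 35 → max 210
A3 regrets: 235, 10, 125, 110 → max 235
A4 regrets: 40, 90, 130, 120 → max 130
A5 regrets: 0, 0, 220, 205 → max 220
Smallest max regret = 130 → A4.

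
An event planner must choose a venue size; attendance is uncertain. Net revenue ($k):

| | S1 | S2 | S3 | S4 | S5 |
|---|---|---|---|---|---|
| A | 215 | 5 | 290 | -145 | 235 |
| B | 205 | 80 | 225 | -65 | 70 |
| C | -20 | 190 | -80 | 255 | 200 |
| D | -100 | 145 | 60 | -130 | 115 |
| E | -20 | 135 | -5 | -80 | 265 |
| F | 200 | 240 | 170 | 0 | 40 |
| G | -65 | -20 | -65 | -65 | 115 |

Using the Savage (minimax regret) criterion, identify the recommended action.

F

Column bests: S1=215, S2=240, S3=290, S4=255, S5=265.
A regrets: 0, 235, 0, 400, 30 → max 400
B regrets: 10, 160, 65, 320, 195 → max 320
C regrets: 235, 50, 370, 0, 65 → max 370
D regrets: 315, 95, 230, 385, 150 → max 385
E regrets: 235, 105, 295, 335, 0 → max 335
F regrets: 15, 0, 120, 255, 225 → max 255
G regrets: 280, 260, 355, 320, 150 → max 355
Smallest max regret = 255 → F.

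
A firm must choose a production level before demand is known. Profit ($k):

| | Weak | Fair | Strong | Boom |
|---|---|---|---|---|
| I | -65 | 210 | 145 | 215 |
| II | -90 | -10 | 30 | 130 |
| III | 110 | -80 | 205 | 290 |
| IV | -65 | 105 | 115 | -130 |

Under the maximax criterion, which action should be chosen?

Row maxima: I=215, II=130, III=290, IV=115
Best best-case = 290 → III.

III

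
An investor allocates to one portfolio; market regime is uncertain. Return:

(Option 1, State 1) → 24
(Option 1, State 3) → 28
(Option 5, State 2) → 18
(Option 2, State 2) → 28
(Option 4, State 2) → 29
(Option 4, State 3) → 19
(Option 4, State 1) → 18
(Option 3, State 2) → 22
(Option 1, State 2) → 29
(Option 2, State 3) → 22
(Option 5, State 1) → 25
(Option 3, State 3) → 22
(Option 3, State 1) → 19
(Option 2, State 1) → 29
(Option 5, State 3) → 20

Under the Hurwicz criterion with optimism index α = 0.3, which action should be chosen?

Option 1

Option 1: 0.3·29 + 0.7·24 = 25.5
Option 2: 0.3·29 + 0.7·22 = 24.1
Option 3: 0.3·22 + 0.7·19 = 19.9
Option 4: 0.3·29 + 0.7·18 = 21.3
Option 5: 0.3·25 + 0.7·18 = 20.1
Highest Hurwicz score = 25.5 → Option 1.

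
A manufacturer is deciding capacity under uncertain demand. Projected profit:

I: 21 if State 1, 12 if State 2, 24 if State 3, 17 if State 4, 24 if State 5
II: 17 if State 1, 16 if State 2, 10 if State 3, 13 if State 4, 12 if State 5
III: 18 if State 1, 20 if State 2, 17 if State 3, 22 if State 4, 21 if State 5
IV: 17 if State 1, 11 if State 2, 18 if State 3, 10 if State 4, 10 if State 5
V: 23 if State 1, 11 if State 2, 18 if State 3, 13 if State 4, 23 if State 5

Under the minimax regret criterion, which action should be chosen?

III

Column bests: State 1=23, State 2=20, State 3=24, State 4=22, State 5=24.
I regrets: 2, 8, 0, 5, 0 → max 8
II regrets: 6, 4, 14, 9, 12 → max 14
III regrets: 5, 0, 7, 0, 3 → max 7
IV regrets: 6, 9, 6, 12, 14 → max 14
V regrets: 0, 9, 6, 9, 1 → max 9
Smallest max regret = 7 → III.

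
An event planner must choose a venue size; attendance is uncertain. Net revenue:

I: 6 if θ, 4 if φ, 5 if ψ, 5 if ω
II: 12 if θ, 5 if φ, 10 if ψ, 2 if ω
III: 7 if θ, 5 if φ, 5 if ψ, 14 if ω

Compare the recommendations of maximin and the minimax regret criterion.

Row minima: I=4, II=2, III=5
Best worst-case = 5 → III.
Column bests: θ=12, φ=5, ψ=10, ω=14.
I regrets: 6, 1, 5, 9 → max 9
II regrets: 0, 0, 0, 12 → max 12
III regrets: 5, 0, 5, 0 → max 5
Smallest max regret = 5 → III.

maximin → III; minimax regret → III (agree)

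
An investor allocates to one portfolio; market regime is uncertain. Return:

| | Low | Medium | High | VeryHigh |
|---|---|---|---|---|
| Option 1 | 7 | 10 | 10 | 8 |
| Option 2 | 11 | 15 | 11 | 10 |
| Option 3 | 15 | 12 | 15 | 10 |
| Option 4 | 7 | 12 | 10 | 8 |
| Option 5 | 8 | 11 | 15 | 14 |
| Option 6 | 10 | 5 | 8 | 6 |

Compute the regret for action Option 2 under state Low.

Best payoff under Low is 15.
Regret = 15 − 11 = 4.

4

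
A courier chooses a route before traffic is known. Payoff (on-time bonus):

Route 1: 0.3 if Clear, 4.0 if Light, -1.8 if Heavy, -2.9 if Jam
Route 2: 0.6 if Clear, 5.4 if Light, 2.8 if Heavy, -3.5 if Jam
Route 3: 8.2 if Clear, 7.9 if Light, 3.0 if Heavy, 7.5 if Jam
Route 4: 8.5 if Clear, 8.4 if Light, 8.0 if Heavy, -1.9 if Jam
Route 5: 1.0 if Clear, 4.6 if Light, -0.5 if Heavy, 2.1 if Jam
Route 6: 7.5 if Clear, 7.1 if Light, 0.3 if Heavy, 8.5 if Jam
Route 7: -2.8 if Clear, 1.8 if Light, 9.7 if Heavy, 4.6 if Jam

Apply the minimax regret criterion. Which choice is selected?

Route 3

Column bests: Clear=8.5, Light=8.4, Heavy=9.7, Jam=8.5.
Route 1 regrets: 8.2, 4.4, 11.5, 11.4 → max 11.5
Route 2 regrets: 7.9, 3.0, 6.9, 12.0 → max 12.0
Route 3 regrets: 0.3, 0.5, 6.7, 1.0 → max 6.7
Route 4 regrets: 0.0, 0.0, 1.7, 10.4 → max 10.4
Route 5 regrets: 7.5, 3.8, 10.2, 6.4 → max 10.2
Route 6 regrets: 1.0, 1.3, 9.4, 0.0 → max 9.4
Route 7 regrets: 11.3, 6.6, 0.0, 3.9 → max 11.3
Smallest max regret = 6.7 → Route 3.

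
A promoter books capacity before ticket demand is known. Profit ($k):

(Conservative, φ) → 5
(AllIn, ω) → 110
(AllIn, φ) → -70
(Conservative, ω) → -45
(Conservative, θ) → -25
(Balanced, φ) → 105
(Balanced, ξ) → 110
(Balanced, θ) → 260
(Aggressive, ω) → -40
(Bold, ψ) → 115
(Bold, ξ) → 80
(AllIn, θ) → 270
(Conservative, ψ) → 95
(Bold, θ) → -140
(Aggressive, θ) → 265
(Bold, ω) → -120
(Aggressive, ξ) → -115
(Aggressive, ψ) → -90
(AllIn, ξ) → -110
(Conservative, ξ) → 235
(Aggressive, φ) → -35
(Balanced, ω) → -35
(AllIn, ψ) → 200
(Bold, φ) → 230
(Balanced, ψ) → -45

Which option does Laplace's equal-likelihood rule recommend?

AllIn

Row averages: Conservative=53, Balanced=79, Aggressive=-3, Bold=33, AllIn=80
Highest average = 80 → AllIn.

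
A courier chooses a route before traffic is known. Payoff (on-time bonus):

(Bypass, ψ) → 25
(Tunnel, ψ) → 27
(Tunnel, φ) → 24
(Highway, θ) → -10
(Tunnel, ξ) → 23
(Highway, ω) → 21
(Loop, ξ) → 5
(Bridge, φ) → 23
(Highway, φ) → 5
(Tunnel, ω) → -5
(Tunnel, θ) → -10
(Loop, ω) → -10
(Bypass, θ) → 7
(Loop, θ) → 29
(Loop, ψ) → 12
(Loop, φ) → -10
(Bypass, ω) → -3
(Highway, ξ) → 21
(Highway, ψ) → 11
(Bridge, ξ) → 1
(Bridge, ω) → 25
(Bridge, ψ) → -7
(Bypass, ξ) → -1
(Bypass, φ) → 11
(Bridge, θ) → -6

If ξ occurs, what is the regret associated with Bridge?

Best payoff under ξ is 23.
Regret = 23 − 1 = 22.

22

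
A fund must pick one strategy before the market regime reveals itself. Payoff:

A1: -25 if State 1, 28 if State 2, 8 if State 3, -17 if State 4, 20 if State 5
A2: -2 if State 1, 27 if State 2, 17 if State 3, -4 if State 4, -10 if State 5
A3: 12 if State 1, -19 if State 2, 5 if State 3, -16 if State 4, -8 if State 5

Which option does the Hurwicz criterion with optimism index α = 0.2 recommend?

A2

A1: 0.2·28 + 0.8·(-25) = -14.4
A2: 0.2·27 + 0.8·(-10) = -2.6
A3: 0.2·12 + 0.8·(-19) = -12.8
Highest Hurwicz score = -2.6 → A2.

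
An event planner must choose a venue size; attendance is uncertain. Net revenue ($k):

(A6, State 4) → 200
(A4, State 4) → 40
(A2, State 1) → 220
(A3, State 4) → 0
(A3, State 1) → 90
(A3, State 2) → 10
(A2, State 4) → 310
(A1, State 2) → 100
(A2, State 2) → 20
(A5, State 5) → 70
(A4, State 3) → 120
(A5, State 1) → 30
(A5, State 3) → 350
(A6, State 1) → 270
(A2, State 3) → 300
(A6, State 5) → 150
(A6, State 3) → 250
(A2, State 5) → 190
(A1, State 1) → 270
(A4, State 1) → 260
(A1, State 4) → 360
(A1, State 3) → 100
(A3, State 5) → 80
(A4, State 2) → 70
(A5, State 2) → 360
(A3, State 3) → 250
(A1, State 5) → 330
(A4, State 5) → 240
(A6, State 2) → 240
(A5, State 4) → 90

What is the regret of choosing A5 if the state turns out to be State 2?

0

Best payoff under State 2 is 360.
Regret = 360 − 360 = 0.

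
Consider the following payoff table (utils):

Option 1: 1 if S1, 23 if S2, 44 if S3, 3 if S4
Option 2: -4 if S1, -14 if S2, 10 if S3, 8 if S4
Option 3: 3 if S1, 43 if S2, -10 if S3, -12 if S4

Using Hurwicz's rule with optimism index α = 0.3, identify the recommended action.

Option 1: 0.3·44 + 0.7·1 = 13.9
Option 2: 0.3·10 + 0.7·(-14) = -6.8
Option 3: 0.3·43 + 0.7·(-12) = 4.5
Highest Hurwicz score = 13.9 → Option 1.

Option 1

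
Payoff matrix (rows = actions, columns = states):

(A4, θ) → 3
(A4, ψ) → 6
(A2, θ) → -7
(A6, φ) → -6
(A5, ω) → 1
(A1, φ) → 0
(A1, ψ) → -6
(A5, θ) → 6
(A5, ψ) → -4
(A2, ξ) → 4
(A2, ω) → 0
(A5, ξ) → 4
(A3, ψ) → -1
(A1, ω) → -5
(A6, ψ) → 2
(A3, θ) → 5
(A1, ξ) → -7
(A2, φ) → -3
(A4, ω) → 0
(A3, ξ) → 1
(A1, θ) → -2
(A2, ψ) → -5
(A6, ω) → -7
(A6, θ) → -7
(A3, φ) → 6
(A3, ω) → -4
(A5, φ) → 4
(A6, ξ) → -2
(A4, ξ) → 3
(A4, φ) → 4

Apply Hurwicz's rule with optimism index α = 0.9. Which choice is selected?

A1: 0.9·0 + 0.1·(-7) = -0.7
A2: 0.9·4 + 0.1·(-7) = 2.9
A3: 0.9·6 + 0.1·(-4) = 5
A4: 0.9·6 + 0.1·0 = 5.4
A5: 0.9·6 + 0.1·(-4) = 5
A6: 0.9·2 + 0.1·(-7) = 1.1
Highest Hurwicz score = 5.4 → A4.

A4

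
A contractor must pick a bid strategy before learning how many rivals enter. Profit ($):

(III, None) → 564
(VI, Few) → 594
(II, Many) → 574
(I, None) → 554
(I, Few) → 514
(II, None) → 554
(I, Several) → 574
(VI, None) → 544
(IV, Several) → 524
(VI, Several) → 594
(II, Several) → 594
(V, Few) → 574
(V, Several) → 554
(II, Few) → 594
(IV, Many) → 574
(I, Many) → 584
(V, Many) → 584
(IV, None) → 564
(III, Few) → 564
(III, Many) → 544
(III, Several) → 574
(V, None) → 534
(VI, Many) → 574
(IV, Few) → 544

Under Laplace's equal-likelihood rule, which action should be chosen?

II

Row averages: I=556.5, II=579, III=561.5, IV=551.5, V=561.5, VI=576.5
Highest average = 579 → II.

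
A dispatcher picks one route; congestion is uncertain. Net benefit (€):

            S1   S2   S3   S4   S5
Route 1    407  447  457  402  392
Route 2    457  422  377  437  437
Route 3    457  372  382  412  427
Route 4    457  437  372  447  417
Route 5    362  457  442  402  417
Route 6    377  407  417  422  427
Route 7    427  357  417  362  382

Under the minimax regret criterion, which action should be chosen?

Route 1

Column bests: S1=457, S2=457, S3=457, S4=447, S5=437.
Route 1 regrets: 50, 10, 0, 45, 45 → max 50
Route 2 regrets: 0, 35, 80, 10, 0 → max 80
Route 3 regrets: 0, 85, 75, 35, 10 → max 85
Route 4 regrets: 0, 20, 85, 0, 20 → max 85
Route 5 regrets: 95, 0, 15, 45, 20 → max 95
Route 6 regrets: 80, 50, 40, 25, 10 → max 80
Route 7 regrets: 30, 100, 40, 85, 55 → max 100
Smallest max regret = 50 → Route 1.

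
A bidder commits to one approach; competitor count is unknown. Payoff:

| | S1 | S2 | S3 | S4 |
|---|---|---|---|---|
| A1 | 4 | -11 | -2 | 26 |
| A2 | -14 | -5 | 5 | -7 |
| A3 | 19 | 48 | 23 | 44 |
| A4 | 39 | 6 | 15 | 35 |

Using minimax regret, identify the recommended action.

Column bests: S1=39, S2=48, S3=23, S4=44.
A1 regrets: 35, 59, 25, 18 → max 59
A2 regrets: 53, 53, 18, 51 → max 53
A3 regrets: 20, 0, 0, 0 → max 20
A4 regrets: 0, 42, 8, 9 → max 42
Smallest max regret = 20 → A3.

A3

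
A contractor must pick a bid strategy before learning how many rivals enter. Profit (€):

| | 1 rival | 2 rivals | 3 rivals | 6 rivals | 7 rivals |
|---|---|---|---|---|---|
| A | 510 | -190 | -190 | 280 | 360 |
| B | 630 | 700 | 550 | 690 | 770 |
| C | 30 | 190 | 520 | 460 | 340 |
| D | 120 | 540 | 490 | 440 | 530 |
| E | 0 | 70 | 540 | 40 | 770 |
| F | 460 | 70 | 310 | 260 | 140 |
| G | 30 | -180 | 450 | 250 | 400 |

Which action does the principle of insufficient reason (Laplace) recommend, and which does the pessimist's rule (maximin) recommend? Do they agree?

laplace → B; maximin → B (agree)

Row averages: A=154, B=668, C=308, D=424, E=284, F=248, G=190
Highest average = 668 → B.
Row minima: A=-190, B=550, C=30, D=120, E=0, F=70, G=-180
Best worst-case = 550 → B.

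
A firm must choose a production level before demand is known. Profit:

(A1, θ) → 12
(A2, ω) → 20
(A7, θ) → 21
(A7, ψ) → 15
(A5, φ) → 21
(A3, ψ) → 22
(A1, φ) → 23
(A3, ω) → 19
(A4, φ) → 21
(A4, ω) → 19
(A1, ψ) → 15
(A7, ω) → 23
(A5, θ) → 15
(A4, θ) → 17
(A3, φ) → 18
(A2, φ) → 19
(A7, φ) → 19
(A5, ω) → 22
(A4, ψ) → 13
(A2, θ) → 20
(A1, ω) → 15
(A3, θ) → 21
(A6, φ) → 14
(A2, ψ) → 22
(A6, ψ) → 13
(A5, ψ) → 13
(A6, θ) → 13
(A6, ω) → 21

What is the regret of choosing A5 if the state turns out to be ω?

Best payoff under ω is 23.
Regret = 23 − 22 = 1.

1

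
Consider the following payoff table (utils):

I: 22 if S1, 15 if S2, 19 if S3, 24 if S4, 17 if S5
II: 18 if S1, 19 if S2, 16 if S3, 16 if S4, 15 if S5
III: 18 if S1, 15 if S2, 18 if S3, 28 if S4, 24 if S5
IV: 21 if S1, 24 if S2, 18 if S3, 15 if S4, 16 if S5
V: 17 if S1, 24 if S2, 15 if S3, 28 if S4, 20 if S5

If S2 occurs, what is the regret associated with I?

Best payoff under S2 is 24.
Regret = 24 − 15 = 9.

9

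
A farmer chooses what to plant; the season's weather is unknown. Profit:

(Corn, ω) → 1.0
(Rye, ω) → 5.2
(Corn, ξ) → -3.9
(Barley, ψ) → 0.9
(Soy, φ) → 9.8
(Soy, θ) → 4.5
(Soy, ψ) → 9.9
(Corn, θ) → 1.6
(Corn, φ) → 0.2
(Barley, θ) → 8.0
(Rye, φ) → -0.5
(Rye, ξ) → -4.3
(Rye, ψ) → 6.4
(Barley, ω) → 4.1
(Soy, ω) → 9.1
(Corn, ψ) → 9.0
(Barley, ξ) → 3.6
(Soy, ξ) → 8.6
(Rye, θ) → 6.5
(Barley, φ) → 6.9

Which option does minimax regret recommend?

Column bests: θ=8.0, φ=9.8, ψ=9.9, ω=9.1, ξ=8.6.
Barley regrets: 0.0, 2.9, 9.0, 5.0, 5.0 → max 9.0
Corn regrets: 6.4, 9.6, 0.9, 8.1, 12.5 → max 12.5
Rye regrets: 1.5, 10.3, 3.5, 3.9, 12.9 → max 12.9
Soy regrets: 3.5, 0.0, 0.0, 0.0, 0.0 → max 3.5
Smallest max regret = 3.5 → Soy.

Soy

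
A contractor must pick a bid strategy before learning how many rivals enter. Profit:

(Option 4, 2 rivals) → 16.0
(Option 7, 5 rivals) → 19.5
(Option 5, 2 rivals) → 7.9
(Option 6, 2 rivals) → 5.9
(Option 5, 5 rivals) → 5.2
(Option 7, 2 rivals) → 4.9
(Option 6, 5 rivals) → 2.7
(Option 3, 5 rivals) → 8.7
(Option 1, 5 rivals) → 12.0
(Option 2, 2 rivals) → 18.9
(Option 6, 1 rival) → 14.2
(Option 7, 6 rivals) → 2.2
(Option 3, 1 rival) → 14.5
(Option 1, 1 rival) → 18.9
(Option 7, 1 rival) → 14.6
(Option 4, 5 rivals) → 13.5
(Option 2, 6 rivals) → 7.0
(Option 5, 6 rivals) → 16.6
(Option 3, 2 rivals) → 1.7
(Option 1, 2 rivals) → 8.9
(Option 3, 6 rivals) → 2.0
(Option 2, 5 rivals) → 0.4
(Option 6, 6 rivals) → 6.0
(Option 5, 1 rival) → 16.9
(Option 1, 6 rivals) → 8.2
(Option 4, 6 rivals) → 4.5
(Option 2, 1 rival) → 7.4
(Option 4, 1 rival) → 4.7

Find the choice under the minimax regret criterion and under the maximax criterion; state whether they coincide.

Column bests: 1 rival=18.9, 2 rivals=18.9, 5 rivals=19.5, 6 rivals=16.6.
Option 1 regrets: 0.0, 10.0, 7.5, 8.4 → max 10.0
Option 2 regrets: 11.5, 0.0, 19.1, 9.6 → max 19.1
Option 3 regrets: 4.4, 17.2, 10.8, 14.6 → max 17.2
Option 4 regrets: 14.2, 2.9, 6.0, 12.1 → max 14.2
Option 5 regrets: 2.0, 11.0, 14.3, 0.0 → max 14.3
Option 6 regrets: 4.7, 13.0, 16.8, 10.6 → max 16.8
Option 7 regrets: 4.3, 14.0, 0.0, 14.4 → max 14.4
Smallest max regret = 10.0 → Option 1.
Row maxima: Option 1=18.9, Option 2=18.9, Option 3=14.5, Option 4=16.0, Option 5=16.9, Option 6=14.2, Option 7=19.5
Best best-case = 19.5 → Option 7.

minimax regret → Option 1; maximax → Option 7 (disagree)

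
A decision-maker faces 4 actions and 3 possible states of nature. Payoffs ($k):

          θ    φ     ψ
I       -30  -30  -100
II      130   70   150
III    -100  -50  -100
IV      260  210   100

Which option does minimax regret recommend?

IV

Column bests: θ=260, φ=210, ψ=150.
I regrets: 290, 240, 250 → max 290
II regrets: 130, 140, 0 → max 140
III regrets: 360, 260, 250 → max 360
IV regrets: 0, 0, 50 → max 50
Smallest max regret = 50 → IV.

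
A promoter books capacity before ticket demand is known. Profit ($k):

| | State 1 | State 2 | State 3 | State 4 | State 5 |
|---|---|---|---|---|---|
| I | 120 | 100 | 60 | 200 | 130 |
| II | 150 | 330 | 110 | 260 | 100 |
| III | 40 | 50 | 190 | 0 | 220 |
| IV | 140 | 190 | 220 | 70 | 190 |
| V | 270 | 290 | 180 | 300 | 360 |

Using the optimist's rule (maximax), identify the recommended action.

V

Row maxima: I=200, II=330, III=220, IV=220, V=360
Best best-case = 360 → V.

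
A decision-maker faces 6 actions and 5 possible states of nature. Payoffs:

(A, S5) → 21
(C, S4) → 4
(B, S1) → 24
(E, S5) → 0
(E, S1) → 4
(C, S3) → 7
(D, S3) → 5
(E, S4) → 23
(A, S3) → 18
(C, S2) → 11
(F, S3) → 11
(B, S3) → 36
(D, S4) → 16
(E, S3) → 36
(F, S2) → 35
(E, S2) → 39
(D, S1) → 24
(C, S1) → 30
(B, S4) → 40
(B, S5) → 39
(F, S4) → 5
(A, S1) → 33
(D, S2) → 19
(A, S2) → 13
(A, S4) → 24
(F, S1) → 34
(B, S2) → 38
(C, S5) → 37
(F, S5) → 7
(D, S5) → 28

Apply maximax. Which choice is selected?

Row maxima: A=33, B=40, C=37, D=28, E=39, F=35
Best best-case = 40 → B.

B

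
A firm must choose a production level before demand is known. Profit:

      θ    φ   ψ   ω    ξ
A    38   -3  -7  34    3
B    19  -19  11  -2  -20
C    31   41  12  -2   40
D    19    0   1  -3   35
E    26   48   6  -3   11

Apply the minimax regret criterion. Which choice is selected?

C

Column bests: θ=38, φ=48, ψ=12, ω=34, ξ=40.
A regrets: 0, 51, 19, 0, 37 → max 51
B regrets: 19, 67, 1, 36, 60 → max 67
C regrets: 7, 7, 0, 36, 0 → max 36
D regrets: 19, 48, 11, 37, 5 → max 48
E regrets: 12, 0, 6, 37, 29 → max 37
Smallest max regret = 36 → C.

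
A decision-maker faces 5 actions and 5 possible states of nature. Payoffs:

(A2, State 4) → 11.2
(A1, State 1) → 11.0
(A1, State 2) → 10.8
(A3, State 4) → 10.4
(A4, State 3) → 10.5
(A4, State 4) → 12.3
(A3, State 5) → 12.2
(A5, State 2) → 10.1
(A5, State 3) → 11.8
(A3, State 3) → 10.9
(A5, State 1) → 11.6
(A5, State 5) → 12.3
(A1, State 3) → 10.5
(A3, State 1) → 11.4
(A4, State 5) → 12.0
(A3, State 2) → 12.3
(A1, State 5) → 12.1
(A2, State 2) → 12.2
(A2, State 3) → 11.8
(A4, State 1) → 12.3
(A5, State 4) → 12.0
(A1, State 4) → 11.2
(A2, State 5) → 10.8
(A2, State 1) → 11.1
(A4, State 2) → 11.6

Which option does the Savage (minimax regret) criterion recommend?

A4

Column bests: State 1=12.3, State 2=12.3, State 3=11.8, State 4=12.3, State 5=12.3.
A1 regrets: 1.3, 1.5, 1.3, 1.1, 0.2 → max 1.5
A2 regrets: 1.2, 0.1, 0.0, 1.1, 1.5 → max 1.5
A3 regrets: 0.9, 0.0, 0.9, 1.9, 0.1 → max 1.9
A4 regrets: 0.0, 0.7, 1.3, 0.0, 0.3 → max 1.3
A5 regrets: 0.7, 2.2, 0.0, 0.3, 0.0 → max 2.2
Smallest max regret = 1.3 → A4.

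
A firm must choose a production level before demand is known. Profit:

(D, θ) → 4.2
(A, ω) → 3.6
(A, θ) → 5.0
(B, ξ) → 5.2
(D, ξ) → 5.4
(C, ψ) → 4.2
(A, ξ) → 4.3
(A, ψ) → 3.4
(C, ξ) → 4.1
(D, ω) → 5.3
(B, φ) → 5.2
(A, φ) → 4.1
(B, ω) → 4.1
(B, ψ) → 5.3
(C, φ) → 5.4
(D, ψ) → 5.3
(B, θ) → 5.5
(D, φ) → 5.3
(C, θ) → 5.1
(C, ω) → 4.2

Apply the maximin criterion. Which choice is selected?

D

Row minima: A=3.4, B=4.1, C=4.1, D=4.2
Best worst-case = 4.2 → D.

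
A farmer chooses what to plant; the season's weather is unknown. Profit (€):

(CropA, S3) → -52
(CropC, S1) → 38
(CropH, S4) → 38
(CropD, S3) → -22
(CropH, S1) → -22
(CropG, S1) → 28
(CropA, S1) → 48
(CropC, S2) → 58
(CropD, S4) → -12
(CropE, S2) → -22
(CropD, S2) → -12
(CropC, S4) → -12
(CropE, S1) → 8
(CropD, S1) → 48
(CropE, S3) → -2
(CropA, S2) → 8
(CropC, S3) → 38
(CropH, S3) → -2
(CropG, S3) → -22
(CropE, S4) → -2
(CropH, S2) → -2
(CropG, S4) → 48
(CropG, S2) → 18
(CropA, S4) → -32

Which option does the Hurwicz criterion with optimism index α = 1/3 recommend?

CropC

CropE: 1/3·8 + 2/3·(-22) = -12
CropC: 1/3·58 + 2/3·(-12) = 34/3
CropA: 1/3·48 + 2/3·(-52) = -56/3
CropG: 1/3·48 + 2/3·(-22) = 4/3
CropD: 1/3·48 + 2/3·(-22) = 4/3
CropH: 1/3·38 + 2/3·(-22) = -2
Highest Hurwicz score = 34/3 → CropC.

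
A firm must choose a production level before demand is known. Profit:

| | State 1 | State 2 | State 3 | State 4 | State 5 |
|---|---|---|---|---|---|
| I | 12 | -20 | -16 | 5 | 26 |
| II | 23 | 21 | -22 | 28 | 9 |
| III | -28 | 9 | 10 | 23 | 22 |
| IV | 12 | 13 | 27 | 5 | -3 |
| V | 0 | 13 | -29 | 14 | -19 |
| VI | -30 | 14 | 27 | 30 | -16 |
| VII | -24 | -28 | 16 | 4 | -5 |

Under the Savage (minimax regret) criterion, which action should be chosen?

Column bests: State 1=23, State 2=21, State 3=27, State 4=30, State 5=26.
I regrets: 11, 41, 43, 25, 0 → max 43
II regrets: 0, 0, 49, 2, 17 → max 49
III regrets: 51, 12, 17, 7, 4 → max 51
IV regrets: 11, 8, 0, 25, 29 → max 29
V regrets: 23, 8, 56, 16, 45 → max 56
VI regrets: 53, 7, 0, 0, 42 → max 53
VII regrets: 47, 49, 11, 26, 31 → max 49
Smallest max regret = 29 → IV.

IV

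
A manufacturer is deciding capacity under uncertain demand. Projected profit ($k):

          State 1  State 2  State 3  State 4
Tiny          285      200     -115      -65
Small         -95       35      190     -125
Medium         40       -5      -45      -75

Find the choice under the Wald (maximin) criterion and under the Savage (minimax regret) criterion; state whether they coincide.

Row minima: Tiny=-115, Small=-125, Medium=-75
Best worst-case = -75 → Medium.
Column bests: State 1=285, State 2=200, State 3=190, State 4=-65.
Tiny regrets: 0, 0, 305, 0 → max 305
Small regrets: 380, 165, 0, 60 → max 380
Medium regrets: 245, 205, 235, 10 → max 245
Smallest max regret = 245 → Medium.

maximin → Medium; minimax regret → Medium (agree)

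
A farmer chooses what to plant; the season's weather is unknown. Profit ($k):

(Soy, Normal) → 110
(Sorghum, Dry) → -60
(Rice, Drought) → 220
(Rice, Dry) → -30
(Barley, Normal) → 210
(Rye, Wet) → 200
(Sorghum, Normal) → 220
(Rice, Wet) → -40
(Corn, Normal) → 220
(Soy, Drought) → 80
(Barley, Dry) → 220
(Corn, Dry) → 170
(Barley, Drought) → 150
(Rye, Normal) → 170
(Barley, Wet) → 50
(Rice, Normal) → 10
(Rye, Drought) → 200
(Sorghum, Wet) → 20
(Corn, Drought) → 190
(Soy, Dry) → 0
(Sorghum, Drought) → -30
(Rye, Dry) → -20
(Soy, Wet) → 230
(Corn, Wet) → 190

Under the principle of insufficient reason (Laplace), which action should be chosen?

Corn

Row averages: Rye=137.5, Sorghum=37.5, Rice=40, Corn=192.5, Barley=157.5, Soy=105
Highest average = 192.5 → Corn.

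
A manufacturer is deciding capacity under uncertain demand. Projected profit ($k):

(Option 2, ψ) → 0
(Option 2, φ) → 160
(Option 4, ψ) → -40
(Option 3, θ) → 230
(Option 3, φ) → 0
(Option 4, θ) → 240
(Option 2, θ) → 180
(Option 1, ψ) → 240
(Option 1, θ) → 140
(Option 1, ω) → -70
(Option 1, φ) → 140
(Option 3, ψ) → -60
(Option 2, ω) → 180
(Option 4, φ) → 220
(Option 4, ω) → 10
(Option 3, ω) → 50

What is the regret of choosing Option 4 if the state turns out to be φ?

Best payoff under φ is 220.
Regret = 220 − 220 = 0.

0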